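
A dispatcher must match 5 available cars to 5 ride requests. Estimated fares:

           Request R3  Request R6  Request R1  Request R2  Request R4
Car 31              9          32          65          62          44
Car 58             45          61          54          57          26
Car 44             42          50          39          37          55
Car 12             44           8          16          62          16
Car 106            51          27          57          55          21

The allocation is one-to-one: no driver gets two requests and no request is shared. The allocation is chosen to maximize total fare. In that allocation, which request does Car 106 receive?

Optimal: Car 31→Request R1 ($65), Car 58→Request R6 ($61), Car 44→Request R4 ($55), Car 12→Request R2 ($62), Car 106→Request R3 ($51) — total 65+61+55+62+51 = $294.
Next-best assignment: Car 31→Request R1, Car 58→Request R6, Car 44→Request R4, Car 12→Request R3, Car 106→Request R2 = $280.
Car 106's own top request is Request R1 ($57), but forcing Car 106→Request R1 and reassigning the rest optimally gives only $279 — worse by 15.

Car 106 receives Request R3.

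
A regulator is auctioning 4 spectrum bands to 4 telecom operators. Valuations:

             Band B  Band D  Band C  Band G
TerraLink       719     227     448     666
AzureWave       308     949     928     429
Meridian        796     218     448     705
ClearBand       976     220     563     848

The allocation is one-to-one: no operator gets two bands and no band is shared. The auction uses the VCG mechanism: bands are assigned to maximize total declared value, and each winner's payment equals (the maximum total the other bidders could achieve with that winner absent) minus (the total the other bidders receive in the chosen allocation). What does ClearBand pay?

ClearBand pays $309M.

Efficient allocation: TerraLink→Band C ($448M), AzureWave→Band D ($949M), Meridian→Band G ($705M), ClearBand→Band B ($976M); total welfare W = $3078M.
ClearBand receives Band B at value $976M, so the others get W − 976 = $2102M.
Without ClearBand: best allocation of the remaining 3 bidders over all 4 bands is TerraLink→Band G ($666M), AzureWave→Band D ($949M), Meridian→Band B ($796M), total $2411M.
VCG payment = (others' best without ClearBand) − (others' welfare with ClearBand) = 2411 − 2102 = $309M.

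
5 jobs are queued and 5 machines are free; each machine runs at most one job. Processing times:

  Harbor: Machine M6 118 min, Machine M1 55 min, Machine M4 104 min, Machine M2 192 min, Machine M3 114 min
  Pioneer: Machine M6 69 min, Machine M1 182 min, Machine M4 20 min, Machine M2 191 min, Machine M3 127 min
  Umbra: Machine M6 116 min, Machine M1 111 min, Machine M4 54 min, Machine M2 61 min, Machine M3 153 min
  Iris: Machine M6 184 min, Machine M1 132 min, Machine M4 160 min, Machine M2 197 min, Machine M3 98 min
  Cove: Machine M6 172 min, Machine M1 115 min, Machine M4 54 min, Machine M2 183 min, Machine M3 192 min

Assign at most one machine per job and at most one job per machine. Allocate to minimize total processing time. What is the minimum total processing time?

Optimal: Harbor→Machine M1 (55 min), Pioneer→Machine M6 (69 min), Umbra→Machine M2 (61 min), Iris→Machine M3 (98 min), Cove→Machine M4 (54 min) — total 55+69+61+98+54 = 337 min.
Row-greedy (each job in turn takes its cheapest remaining machine) gives 406 min, worse by 69.
Next-best assignment: Harbor→Machine M1, Pioneer→Machine M4, Umbra→Machine M2, Iris→Machine M3, Cove→Machine M6 = 406 min.
Swapping Cove↔Iris (Cove→Machine M3 192 min, Iris→Machine M4 160 min) adds 200.
Every other assignment is strictly worse.

Min total: 337 min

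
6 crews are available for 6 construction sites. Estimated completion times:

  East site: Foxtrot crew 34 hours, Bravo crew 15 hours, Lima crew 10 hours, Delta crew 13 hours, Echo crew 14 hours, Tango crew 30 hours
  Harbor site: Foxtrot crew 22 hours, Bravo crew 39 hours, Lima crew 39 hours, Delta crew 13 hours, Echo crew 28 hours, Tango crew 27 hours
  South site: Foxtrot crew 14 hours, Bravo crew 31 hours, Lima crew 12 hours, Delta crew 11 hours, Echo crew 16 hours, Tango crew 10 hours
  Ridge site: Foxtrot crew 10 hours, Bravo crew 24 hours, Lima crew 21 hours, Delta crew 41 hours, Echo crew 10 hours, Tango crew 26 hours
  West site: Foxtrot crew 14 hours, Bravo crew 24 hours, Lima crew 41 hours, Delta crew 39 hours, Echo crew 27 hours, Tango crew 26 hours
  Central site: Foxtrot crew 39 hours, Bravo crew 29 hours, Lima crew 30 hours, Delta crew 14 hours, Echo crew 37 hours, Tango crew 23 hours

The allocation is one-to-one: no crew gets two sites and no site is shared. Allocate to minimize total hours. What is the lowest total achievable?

Min total: 86 hours

Optimal: Foxtrot crew→West site (14 hours), Bravo crew→Central site (29 hours), Lima crew→East site (10 hours), Delta crew→Harbor site (13 hours), Echo crew→Ridge site (10 hours), Tango crew→South site (10 hours) — total 14+29+10+13+10+10 = 86 hours.
Swapping Bravo crew↔Delta crew (Bravo crew→Harbor site 39 hours, Delta crew→Central site 14 hours) adds 11.
Every other assignment is strictly worse.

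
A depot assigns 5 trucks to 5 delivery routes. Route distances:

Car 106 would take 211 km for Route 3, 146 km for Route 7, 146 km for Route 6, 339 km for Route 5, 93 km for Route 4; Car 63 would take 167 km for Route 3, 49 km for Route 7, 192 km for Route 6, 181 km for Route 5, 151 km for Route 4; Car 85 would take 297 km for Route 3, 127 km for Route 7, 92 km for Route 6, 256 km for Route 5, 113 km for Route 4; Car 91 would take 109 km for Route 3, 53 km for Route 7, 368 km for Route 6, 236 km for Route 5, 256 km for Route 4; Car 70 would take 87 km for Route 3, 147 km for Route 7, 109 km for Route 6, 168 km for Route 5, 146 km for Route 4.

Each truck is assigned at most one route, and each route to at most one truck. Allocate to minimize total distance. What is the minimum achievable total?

Optimal: Car 106→Route 4 (93 km), Car 63→Route 5 (181 km), Car 85→Route 6 (92 km), Car 91→Route 7 (53 km), Car 70→Route 3 (87 km) — total 93+181+92+53+87 = 506 km.
Next-best assignment: Car 106→Route 4, Car 63→Route 7, Car 85→Route 6, Car 91→Route 3, Car 70→Route 5 = 511 km.

Minimum total: 506 km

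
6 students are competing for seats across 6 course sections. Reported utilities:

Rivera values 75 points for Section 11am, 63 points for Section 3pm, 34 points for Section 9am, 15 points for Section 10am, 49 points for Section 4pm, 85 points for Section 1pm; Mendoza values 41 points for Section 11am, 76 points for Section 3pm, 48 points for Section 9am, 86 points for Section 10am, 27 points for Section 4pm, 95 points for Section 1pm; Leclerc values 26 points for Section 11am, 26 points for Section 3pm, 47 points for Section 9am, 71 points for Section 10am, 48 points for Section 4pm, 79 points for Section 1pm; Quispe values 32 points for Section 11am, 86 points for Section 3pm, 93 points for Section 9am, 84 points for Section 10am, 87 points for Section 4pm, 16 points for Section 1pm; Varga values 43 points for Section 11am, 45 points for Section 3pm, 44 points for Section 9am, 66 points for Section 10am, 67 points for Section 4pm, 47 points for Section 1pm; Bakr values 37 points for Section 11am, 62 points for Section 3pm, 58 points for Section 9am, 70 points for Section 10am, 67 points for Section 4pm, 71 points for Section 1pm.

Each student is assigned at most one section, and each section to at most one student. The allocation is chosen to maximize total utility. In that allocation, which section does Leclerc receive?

Optimal: Rivera→Section 11am (75 points), Mendoza→Section 1pm (95 points), Leclerc→Section 10am (71 points), Quispe→Section 9am (93 points), Varga→Section 4pm (67 points), Bakr→Section 3pm (62 points) — total 75+95+71+93+67+62 = 463 points.
Column-greedy (each section in turn goes to its best remaining student) gives 451 points, worse by 12.
Next-best assignment: Rivera→Section 11am, Mendoza→Section 10am, Leclerc→Section 1pm, Quispe→Section 9am, Varga→Section 4pm, Bakr→Section 3pm = 462 points.
No other one-to-one assignment exceeds 463 points.
Leclerc's own top section is Section 1pm (79 points), but forcing Leclerc→Section 1pm and reassigning the rest optimally gives only 462 points — worse by 1.

Leclerc receives Section 10am.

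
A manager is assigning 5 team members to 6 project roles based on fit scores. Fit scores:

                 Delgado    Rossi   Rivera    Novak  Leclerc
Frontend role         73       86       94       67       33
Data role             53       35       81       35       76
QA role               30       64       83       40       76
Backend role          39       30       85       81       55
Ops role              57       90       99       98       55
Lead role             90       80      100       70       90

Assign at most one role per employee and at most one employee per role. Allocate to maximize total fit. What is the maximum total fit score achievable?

Max total: 435 pts

Treat this as an assignment problem: match each employee to one role.
Optimal: Delgado→Lead role (90 pts), Rossi→Frontend role (86 pts), Rivera→Backend role (85 pts), Novak→Ops role (98 pts), Leclerc→Data role (76 pts) — total 90+86+85+98+76 = 435 pts.
Column-greedy (each role in turn goes to its best remaining employee) gives 372 pts, worse by 63.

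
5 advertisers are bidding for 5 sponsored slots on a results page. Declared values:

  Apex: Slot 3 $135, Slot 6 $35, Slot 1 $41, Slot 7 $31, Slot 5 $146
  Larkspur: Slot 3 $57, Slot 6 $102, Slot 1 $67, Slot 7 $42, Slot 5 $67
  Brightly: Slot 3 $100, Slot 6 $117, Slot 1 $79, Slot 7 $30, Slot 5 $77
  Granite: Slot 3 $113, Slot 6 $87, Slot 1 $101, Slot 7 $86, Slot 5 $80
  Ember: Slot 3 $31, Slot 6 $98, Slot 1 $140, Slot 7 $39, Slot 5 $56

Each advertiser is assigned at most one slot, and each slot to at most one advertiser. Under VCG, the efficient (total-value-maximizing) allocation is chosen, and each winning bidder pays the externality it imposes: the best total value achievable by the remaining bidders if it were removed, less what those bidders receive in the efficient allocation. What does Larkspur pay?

Efficient allocation: Apex→Slot 5 ($146), Larkspur→Slot 6 ($102), Brightly→Slot 3 ($100), Granite→Slot 7 ($86), Ember→Slot 1 ($140); total welfare W = $574.
Larkspur receives Slot 6 at value $102, so the others get W − 102 = $472.
Without Larkspur: best allocation of the remaining 4 bidders over all 5 slots is Apex→Slot 5 ($146), Brightly→Slot 6 ($117), Granite→Slot 3 ($113), Ember→Slot 1 ($140), total $516.
VCG payment = (others' best without Larkspur) − (others' welfare with Larkspur) = 516 − 472 = $44.

Larkspur pays $44.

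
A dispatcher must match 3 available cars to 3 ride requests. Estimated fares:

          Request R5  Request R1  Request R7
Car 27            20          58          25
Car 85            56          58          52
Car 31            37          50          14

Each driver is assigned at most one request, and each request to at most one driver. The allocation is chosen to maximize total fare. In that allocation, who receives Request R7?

Car 85 receives Request R7.

Optimal: Car 27→Request R1 ($58), Car 85→Request R7 ($52), Car 31→Request R5 ($37) — total 58+52+37 = $147.
Max-entry greedy (repeatedly take the single best remaining cell) gives $128, worse by 19.
Car 85's own top request is Request R1 ($58), but forcing Car 85→Request R1 and reassigning the rest optimally gives only $120 — worse by 27.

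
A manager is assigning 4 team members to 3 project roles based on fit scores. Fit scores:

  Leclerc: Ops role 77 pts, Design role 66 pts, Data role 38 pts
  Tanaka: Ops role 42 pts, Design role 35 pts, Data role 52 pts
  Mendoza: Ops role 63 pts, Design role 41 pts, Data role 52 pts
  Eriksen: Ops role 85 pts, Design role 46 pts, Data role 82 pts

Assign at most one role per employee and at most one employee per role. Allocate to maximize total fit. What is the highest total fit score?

This is the linear assignment problem.
Optimal: Mendoza→Ops role (63 pts), Leclerc→Design role (66 pts), Eriksen→Data role (82 pts) — total 63+66+82 = 211 pts.

Max total: 211 pts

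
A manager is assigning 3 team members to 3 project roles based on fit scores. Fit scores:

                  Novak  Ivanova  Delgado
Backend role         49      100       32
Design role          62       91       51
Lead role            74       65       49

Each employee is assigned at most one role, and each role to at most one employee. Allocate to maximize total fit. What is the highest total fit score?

Maximum total: 225 pts

This is the linear assignment problem.
Optimal: Novak→Lead role (74 pts), Ivanova→Backend role (100 pts), Delgado→Design role (51 pts) — total 74+100+51 = 225 pts.
No other one-to-one assignment exceeds 225 pts.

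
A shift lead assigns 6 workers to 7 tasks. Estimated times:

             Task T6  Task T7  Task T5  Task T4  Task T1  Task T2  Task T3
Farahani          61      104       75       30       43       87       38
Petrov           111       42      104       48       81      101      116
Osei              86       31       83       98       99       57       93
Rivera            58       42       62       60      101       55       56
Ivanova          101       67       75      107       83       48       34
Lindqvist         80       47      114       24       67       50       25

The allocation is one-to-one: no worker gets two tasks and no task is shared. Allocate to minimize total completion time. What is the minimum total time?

Minimum total: 253 min

Optimal: Farahani→Task T1 (43 min), Petrov→Task T4 (48 min), Osei→Task T7 (31 min), Rivera→Task T6 (58 min), Ivanova→Task T2 (48 min), Lindqvist→Task T3 (25 min) — total 43+48+31+58+48+25 = 253 min.
Row-greedy (each worker in turn takes its cheapest remaining task) gives 327 min, worse by 74.
Next-best assignment: Farahani→Task T1, Petrov→Task T4, Osei→Task T7, Rivera→Task T5, Ivanova→Task T2, Lindqvist→Task T3 = 257 min.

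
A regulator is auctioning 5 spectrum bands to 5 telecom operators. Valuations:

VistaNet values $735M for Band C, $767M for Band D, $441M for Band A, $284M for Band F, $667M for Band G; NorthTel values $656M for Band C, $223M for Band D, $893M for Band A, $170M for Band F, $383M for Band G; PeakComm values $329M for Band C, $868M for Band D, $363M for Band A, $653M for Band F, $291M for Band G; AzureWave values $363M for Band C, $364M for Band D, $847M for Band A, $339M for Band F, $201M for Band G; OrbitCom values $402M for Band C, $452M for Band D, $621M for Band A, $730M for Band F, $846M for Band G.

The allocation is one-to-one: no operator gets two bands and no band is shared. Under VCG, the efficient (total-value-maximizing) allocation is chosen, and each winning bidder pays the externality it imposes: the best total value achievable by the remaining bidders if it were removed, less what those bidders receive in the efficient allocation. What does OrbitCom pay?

OrbitCom pays $115M.

Efficient allocation: VistaNet→Band D ($767M), NorthTel→Band C ($656M), PeakComm→Band F ($653M), AzureWave→Band A ($847M), OrbitCom→Band G ($846M); total welfare W = $3769M.
OrbitCom receives Band G at value $846M, so the others get W − 846 = $2923M.
Without OrbitCom: best allocation of the remaining 4 bidders over all 5 bands is VistaNet→Band G ($667M), NorthTel→Band C ($656M), PeakComm→Band D ($868M), AzureWave→Band A ($847M), total $3038M.
VCG payment = (others' best without OrbitCom) − (others' welfare with OrbitCom) = 3038 − 2923 = $115M.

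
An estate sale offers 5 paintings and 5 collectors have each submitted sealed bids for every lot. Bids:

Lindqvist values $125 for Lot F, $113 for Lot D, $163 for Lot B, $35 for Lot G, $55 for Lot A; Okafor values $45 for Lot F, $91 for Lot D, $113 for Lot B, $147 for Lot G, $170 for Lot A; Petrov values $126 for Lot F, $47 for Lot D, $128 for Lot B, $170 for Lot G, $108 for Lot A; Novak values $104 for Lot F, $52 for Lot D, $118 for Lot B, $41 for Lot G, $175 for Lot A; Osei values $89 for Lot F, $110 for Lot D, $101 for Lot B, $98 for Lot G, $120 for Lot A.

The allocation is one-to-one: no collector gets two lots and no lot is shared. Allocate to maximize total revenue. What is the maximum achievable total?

Treat this as an assignment problem: match each collector to one lot.
Optimal: Lindqvist→Lot B ($163), Okafor→Lot G ($147), Petrov→Lot F ($126), Novak→Lot A ($175), Osei→Lot D ($110) — total 163+147+126+175+110 = $721.
Column-greedy (each lot in turn goes to its best remaining collector) gives $624, worse by 97.
Next-best assignment: Lindqvist→Lot B, Okafor→Lot A, Petrov→Lot G, Novak→Lot F, Osei→Lot D = $717.
Checked against all permutations: $721 is optimal.

Max total: $721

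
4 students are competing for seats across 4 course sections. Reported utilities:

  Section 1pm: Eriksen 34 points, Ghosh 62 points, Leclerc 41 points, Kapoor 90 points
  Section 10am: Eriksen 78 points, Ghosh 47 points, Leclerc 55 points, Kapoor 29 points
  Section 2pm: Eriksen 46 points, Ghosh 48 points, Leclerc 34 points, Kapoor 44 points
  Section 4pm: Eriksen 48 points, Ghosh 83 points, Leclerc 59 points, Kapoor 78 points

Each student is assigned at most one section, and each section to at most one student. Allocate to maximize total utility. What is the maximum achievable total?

This is a one-to-one assignment (maximum-weight bipartite matching).
Optimal: Eriksen→Section 10am (78 points), Ghosh→Section 4pm (83 points), Leclerc→Section 2pm (34 points), Kapoor→Section 1pm (90 points) — total 78+83+34+90 = 285 points.
Row-greedy (each student in turn takes its best remaining section) gives 246 points, worse by 39.

Maximum total: 285 points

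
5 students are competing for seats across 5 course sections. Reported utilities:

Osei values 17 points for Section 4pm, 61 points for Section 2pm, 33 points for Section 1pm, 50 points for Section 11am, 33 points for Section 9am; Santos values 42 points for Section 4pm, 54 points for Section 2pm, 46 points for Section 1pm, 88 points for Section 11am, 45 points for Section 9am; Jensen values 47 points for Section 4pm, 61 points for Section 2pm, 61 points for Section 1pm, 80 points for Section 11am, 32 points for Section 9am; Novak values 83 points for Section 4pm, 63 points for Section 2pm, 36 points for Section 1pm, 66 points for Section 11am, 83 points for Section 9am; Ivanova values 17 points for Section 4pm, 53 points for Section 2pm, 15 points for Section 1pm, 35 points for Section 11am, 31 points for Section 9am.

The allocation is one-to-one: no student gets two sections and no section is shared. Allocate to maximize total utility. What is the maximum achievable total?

Optimal: Osei→Section 2pm (61 points), Santos→Section 11am (88 points), Jensen→Section 1pm (61 points), Novak→Section 4pm (83 points), Ivanova→Section 9am (31 points) — total 61+88+61+83+31 = 324 points.
Next-best assignment: Osei→Section 9am, Santos→Section 11am, Jensen→Section 1pm, Novak→Section 4pm, Ivanova→Section 2pm = 318 points.

Maximum total: 324 points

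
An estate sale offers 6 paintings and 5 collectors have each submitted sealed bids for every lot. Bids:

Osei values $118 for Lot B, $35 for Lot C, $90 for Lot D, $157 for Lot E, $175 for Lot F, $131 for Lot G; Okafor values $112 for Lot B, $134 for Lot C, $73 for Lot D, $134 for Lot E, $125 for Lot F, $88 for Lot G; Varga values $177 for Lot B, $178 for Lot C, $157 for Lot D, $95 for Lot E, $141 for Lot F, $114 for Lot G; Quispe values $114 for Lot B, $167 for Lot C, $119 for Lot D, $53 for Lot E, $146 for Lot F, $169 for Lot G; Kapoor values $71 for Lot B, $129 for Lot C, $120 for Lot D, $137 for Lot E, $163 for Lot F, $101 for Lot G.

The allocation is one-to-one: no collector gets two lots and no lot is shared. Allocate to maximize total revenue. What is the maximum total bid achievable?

Optimal: Osei→Lot E ($157), Okafor→Lot C ($134), Varga→Lot B ($177), Quispe→Lot G ($169), Kapoor→Lot F ($163) — total 157+134+177+169+163 = $800.
Row-greedy (each collector in turn takes its best remaining lot) gives $792, worse by 8.
Next-best assignment: Osei→Lot F, Okafor→Lot C, Varga→Lot B, Quispe→Lot G, Kapoor→Lot E = $792.
Swapping Kapoor↔Osei (Kapoor→Lot E $137, Osei→Lot F $175) loses 8.

Max total: $800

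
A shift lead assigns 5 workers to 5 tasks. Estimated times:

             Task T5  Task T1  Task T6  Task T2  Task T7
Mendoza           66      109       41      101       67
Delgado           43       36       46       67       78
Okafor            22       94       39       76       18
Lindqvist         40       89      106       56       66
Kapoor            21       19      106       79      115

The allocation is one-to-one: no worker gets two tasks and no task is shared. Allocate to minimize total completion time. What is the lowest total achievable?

Optimal: Mendoza→Task T6 (41 min), Delgado→Task T1 (36 min), Okafor→Task T7 (18 min), Lindqvist→Task T2 (56 min), Kapoor→Task T5 (21 min) — total 41+36+18+56+21 = 172 min.
Row-greedy (each worker in turn takes its cheapest remaining task) gives 214 min, worse by 42.
No other one-to-one assignment undercuts 172 min.

Min total: 172 min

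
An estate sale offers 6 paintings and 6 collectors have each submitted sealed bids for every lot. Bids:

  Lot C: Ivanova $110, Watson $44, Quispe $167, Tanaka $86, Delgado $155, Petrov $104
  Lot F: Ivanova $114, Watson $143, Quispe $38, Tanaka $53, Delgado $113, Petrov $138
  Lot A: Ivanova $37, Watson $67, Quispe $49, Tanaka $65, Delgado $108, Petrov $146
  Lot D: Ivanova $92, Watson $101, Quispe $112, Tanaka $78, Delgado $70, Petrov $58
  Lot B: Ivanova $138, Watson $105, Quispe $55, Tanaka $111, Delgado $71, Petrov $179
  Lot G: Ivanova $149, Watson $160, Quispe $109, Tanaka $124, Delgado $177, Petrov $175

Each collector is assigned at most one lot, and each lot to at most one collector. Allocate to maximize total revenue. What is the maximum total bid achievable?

Optimal: Ivanova→Lot B ($138), Watson→Lot F ($143), Quispe→Lot C ($167), Tanaka→Lot D ($78), Delgado→Lot G ($177), Petrov→Lot A ($146) — total 138+143+167+78+177+146 = $849.
Swapping Delgado↔Tanaka (Delgado→Lot D $70, Tanaka→Lot G $124) loses 61.

Maximum total: $849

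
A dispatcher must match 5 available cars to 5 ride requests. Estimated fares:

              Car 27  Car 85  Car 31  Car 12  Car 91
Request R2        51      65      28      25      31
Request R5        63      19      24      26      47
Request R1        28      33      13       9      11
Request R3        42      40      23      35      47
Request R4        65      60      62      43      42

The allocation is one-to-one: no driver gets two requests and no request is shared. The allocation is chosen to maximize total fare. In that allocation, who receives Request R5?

Car 27 receives Request R5.

This is a one-to-one assignment (maximum-weight bipartite matching).
Optimal: Car 27→Request R5 ($63), Car 85→Request R2 ($65), Car 31→Request R4 ($62), Car 12→Request R1 ($9), Car 91→Request R3 ($47) — total 63+65+62+9+47 = $246.
Column-greedy (each request in turn goes to its best remaining driver) gives $231, worse by 15.
Car 27's own top request is Request R4 ($65), but forcing Car 27→Request R4 and reassigning the rest optimally gives only $225 — worse by 21.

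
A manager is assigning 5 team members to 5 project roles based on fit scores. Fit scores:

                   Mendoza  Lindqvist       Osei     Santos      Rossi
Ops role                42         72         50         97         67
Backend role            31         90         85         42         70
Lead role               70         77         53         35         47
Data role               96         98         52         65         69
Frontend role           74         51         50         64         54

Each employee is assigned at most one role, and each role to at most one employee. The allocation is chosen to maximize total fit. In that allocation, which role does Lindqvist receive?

Lindqvist receives Lead role.

Optimal: Mendoza→Data role (96 pts), Lindqvist→Lead role (77 pts), Osei→Backend role (85 pts), Santos→Ops role (97 pts), Rossi→Frontend role (54 pts) — total 96+77+85+97+54 = 409 pts.
Max-entry greedy (repeatedly take the single best remaining cell) gives 401 pts, worse by 8.
Lindqvist's own top role is Data role (98 pts), but forcing Lindqvist→Data role and reassigning the rest optimally gives only 404 pts — worse by 5.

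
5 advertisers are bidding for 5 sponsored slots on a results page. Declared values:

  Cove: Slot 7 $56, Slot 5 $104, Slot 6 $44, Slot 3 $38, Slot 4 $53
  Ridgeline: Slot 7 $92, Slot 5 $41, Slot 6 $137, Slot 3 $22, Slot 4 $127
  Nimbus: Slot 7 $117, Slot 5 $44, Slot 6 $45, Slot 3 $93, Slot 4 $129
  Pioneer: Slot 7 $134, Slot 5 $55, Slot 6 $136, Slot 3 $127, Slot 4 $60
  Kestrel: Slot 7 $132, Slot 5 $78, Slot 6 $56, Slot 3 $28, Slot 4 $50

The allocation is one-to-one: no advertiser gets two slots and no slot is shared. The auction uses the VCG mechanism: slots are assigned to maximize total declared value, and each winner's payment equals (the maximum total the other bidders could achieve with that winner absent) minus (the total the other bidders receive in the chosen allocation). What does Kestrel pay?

Efficient allocation: Cove→Slot 5 ($104), Ridgeline→Slot 6 ($137), Nimbus→Slot 4 ($129), Pioneer→Slot 3 ($127), Kestrel→Slot 7 ($132); total welfare W = $629.
Kestrel receives Slot 7 at value $132, so the others get W − 132 = $497.
Without Kestrel: best allocation of the remaining 4 bidders over all 5 slots is Cove→Slot 5 ($104), Ridgeline→Slot 6 ($137), Nimbus→Slot 4 ($129), Pioneer→Slot 7 ($134), total $504.
VCG payment = (others' best without Kestrel) − (others' welfare with Kestrel) = 504 − 497 = $7.

Kestrel pays $7.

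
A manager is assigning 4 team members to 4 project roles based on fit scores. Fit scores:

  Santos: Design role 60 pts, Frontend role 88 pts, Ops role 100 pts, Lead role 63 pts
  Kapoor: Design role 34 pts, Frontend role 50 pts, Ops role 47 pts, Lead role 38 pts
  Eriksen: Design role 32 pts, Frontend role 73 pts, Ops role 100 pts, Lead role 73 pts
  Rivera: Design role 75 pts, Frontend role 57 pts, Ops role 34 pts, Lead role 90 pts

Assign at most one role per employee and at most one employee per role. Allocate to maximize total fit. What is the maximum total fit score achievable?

Optimal: Santos→Frontend role (88 pts), Kapoor→Design role (34 pts), Eriksen→Ops role (100 pts), Rivera→Lead role (90 pts) — total 88+34+100+90 = 312 pts.
Column-greedy (each role in turn goes to its best remaining employee) gives 301 pts, worse by 11.
Swapping Eriksen↔Rivera (Eriksen→Lead role 73 pts, Rivera→Ops role 34 pts) loses 83.
No other one-to-one assignment exceeds 312 pts.

Max total: 312 pts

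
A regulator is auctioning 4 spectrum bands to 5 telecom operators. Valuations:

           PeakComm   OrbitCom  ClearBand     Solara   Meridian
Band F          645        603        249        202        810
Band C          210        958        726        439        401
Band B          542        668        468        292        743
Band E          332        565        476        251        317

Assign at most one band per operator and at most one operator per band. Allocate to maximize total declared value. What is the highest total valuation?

Treat this as an assignment problem: match each operator to one band.
Optimal: PeakComm→Band F ($645M), OrbitCom→Band C ($958M), Meridian→Band B ($743M), ClearBand→Band E ($476M) — total 645+958+743+476 = $2822M.
Max-entry greedy (repeatedly take the single best remaining cell) gives $2786M, worse by 36.
Next-best assignment: Meridian→Band F, OrbitCom→Band C, PeakComm→Band B, ClearBand→Band E = $2786M.

Maximum total: $2822M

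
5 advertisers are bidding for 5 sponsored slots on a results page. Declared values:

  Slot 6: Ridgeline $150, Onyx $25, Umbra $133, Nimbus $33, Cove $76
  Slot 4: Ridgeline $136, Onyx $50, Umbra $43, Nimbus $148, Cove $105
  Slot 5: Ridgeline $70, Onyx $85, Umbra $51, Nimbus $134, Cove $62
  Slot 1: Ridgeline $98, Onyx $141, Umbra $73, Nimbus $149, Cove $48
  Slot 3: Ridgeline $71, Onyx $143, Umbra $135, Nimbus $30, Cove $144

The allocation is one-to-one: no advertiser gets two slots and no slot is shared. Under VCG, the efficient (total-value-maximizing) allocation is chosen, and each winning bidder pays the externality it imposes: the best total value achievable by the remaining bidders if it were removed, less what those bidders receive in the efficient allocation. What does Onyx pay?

Onyx pays $15.

Efficient allocation: Ridgeline→Slot 4 ($136), Onyx→Slot 1 ($141), Umbra→Slot 6 ($133), Nimbus→Slot 5 ($134), Cove→Slot 3 ($144); total welfare W = $688.
Onyx receives Slot 1 at value $141, so the others get W − 141 = $547.
Without Onyx: best allocation of the remaining 4 bidders over all 5 slots is Ridgeline→Slot 4 ($136), Umbra→Slot 6 ($133), Nimbus→Slot 1 ($149), Cove→Slot 3 ($144), total $562.
VCG payment = (others' best without Onyx) − (others' welfare with Onyx) = 562 − 547 = $15.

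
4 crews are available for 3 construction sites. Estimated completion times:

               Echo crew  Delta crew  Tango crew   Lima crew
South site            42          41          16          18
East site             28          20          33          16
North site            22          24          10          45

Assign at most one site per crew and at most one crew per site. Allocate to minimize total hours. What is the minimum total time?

Min total: 48 hours

Optimal: Lima crew→South site (18 hours), Delta crew→East site (20 hours), Tango crew→North site (10 hours) — total 18+20+10 = 48 hours.
Column-greedy (each site in turn goes to its cheapest remaining crew) gives 54 hours, worse by 6.
Next-best assignment: Tango crew→South site, Lima crew→East site, Echo crew→North site = 54 hours.
Every other assignment is strictly worse.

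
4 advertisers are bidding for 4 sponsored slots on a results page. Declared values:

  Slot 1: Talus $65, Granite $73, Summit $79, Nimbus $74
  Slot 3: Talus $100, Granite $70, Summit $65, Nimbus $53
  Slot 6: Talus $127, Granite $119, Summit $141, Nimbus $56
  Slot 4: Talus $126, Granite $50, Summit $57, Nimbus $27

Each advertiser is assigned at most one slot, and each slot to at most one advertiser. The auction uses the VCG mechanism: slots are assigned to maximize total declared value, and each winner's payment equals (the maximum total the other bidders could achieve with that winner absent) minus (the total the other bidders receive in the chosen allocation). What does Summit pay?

Efficient allocation: Talus→Slot 4 ($126), Granite→Slot 3 ($70), Summit→Slot 6 ($141), Nimbus→Slot 1 ($74); total welfare W = $411.
Summit receives Slot 6 at value $141, so the others get W − 141 = $270.
Without Summit: best allocation of the remaining 3 bidders over all 4 slots is Talus→Slot 4 ($126), Granite→Slot 6 ($119), Nimbus→Slot 1 ($74), total $319.
VCG payment = (others' best without Summit) − (others' welfare with Summit) = 319 − 270 = $49.

Summit pays $49.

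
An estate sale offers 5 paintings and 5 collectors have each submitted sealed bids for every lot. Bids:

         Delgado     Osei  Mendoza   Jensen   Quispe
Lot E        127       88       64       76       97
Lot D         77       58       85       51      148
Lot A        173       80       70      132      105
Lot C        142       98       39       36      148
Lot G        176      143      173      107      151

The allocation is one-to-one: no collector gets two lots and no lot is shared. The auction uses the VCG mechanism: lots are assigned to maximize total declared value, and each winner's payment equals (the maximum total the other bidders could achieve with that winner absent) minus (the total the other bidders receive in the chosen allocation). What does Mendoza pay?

Mendoza pays $55.

Efficient allocation: Delgado→Lot C ($142), Osei→Lot E ($88), Mendoza→Lot G ($173), Jensen→Lot A ($132), Quispe→Lot D ($148); total welfare W = $683.
Mendoza receives Lot G at value $173, so the others get W − 173 = $510.
Without Mendoza: best allocation of the remaining 4 bidders over all 5 lots is Delgado→Lot C ($142), Osei→Lot G ($143), Jensen→Lot A ($132), Quispe→Lot D ($148), total $565.
VCG payment = (others' best without Mendoza) − (others' welfare with Mendoza) = 565 − 510 = $55.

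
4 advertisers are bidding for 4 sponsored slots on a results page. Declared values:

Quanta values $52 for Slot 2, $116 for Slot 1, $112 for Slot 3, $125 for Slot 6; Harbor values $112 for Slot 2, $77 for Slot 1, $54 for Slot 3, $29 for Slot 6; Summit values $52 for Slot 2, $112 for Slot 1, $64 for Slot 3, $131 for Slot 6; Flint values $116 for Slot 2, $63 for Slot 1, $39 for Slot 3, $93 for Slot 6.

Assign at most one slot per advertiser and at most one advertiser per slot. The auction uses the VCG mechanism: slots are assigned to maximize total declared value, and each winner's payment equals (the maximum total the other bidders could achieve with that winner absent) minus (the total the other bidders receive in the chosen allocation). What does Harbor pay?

Harbor pays $4.

Efficient allocation: Quanta→Slot 3 ($112), Harbor→Slot 1 ($77), Summit→Slot 6 ($131), Flint→Slot 2 ($116); total welfare W = $436.
Harbor receives Slot 1 at value $77, so the others get W − 77 = $359.
Without Harbor: best allocation of the remaining 3 bidders over all 4 slots is Quanta→Slot 1 ($116), Summit→Slot 6 ($131), Flint→Slot 2 ($116), total $363.
VCG payment = (others' best without Harbor) − (others' welfare with Harbor) = 363 − 359 = $4.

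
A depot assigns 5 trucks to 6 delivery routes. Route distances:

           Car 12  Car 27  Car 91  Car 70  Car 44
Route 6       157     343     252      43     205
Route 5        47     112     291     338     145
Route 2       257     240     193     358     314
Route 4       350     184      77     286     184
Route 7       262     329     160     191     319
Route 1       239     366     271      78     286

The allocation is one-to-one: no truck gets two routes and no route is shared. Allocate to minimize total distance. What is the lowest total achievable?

Minimum total: 647 km

Optimal: Car 12→Route 5 (47 km), Car 27→Route 2 (240 km), Car 91→Route 4 (77 km), Car 70→Route 1 (78 km), Car 44→Route 6 (205 km) — total 47+240+77+78+205 = 647 km.
Column-greedy (each route in turn goes to its cheapest remaining truck) gives 786 km, worse by 139.
No other one-to-one assignment undercuts 647 km.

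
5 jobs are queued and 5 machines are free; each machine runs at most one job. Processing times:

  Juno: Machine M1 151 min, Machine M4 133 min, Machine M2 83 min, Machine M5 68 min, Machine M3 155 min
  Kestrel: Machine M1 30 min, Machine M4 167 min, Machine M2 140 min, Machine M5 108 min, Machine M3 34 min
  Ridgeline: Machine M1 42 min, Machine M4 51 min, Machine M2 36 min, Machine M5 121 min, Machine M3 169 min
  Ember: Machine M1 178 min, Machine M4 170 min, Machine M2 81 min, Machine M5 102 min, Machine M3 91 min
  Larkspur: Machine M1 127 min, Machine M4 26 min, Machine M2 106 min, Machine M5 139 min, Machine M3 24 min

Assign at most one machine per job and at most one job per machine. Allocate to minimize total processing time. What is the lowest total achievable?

Optimal: Juno→Machine M5 (68 min), Kestrel→Machine M1 (30 min), Ridgeline→Machine M2 (36 min), Ember→Machine M3 (91 min), Larkspur→Machine M4 (26 min) — total 68+30+36+91+26 = 251 min.
Min-entry greedy (repeatedly take the single cheapest remaining cell) gives 328 min, worse by 77.
Swapping Ridgeline↔Larkspur (Ridgeline→Machine M4 51 min, Larkspur→Machine M2 106 min) adds 95.

Minimum total: 251 min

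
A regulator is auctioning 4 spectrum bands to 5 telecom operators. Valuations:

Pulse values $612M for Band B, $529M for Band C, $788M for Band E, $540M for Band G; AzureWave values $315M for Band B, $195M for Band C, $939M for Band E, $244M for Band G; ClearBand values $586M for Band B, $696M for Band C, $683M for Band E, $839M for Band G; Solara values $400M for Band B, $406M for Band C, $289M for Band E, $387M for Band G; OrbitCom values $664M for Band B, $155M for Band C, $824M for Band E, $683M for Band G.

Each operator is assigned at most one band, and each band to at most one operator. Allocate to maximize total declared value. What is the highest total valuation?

Optimal: OrbitCom→Band B ($664M), Pulse→Band C ($529M), AzureWave→Band E ($939M), ClearBand→Band G ($839M) — total 664+529+939+839 = $2971M.
Row-greedy (each operator in turn takes its best remaining band) gives $2348M, worse by 623.
Next-best assignment: Pulse→Band B, ClearBand→Band C, AzureWave→Band E, OrbitCom→Band G = $2930M.

Maximum total: $2971M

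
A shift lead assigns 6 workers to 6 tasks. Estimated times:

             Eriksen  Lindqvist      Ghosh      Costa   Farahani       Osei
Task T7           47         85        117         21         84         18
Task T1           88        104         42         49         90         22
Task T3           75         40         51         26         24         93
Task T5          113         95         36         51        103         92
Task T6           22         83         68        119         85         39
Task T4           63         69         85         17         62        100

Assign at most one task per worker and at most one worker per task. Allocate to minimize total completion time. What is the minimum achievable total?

This is the linear assignment problem.
Optimal: Eriksen→Task T6 (22 min), Lindqvist→Task T4 (69 min), Ghosh→Task T5 (36 min), Costa→Task T7 (21 min), Farahani→Task T3 (24 min), Osei→Task T1 (22 min) — total 22+69+36+21+24+22 = 194 min.
Column-greedy (each task in turn goes to its cheapest remaining worker) gives 226 min, worse by 32.
Next-best assignment: Eriksen→Task T6, Lindqvist→Task T3, Ghosh→Task T5, Costa→Task T7, Farahani→Task T4, Osei→Task T1 = 203 min.
No other one-to-one assignment undercuts 194 min.

Min total: 194 min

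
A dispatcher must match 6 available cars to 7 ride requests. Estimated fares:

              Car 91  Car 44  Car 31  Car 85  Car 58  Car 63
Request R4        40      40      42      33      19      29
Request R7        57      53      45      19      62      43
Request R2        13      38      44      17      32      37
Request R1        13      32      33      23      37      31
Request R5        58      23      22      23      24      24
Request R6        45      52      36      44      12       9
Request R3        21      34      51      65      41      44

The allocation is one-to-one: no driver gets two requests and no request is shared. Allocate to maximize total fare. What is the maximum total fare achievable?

Treat this as an assignment problem: match each driver to one request.
Optimal: Car 91→Request R5 ($58), Car 44→Request R6 ($52), Car 31→Request R4 ($42), Car 85→Request R3 ($65), Car 58→Request R7 ($62), Car 63→Request R2 ($37) — total 58+52+42+65+62+37 = $316.
Swapping Car 44↔Car 91 (Car 44→Request R5 $23, Car 91→Request R6 $45) loses 42.
Checked against all permutations: $316 is optimal.

Maximum total: $316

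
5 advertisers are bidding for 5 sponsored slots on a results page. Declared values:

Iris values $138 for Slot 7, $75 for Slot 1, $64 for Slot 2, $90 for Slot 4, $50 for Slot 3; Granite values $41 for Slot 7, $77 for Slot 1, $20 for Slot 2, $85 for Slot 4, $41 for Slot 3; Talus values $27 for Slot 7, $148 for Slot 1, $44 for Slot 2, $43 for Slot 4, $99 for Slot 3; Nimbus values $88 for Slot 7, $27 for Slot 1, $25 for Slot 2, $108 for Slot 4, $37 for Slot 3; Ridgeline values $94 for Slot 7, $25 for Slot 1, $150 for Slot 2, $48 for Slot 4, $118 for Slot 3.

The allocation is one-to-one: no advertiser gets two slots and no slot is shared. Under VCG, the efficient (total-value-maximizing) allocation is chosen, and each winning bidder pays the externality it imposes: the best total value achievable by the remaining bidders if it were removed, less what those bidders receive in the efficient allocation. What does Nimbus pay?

Nimbus pays $44.

Efficient allocation: Iris→Slot 7 ($138), Granite→Slot 3 ($41), Talus→Slot 1 ($148), Nimbus→Slot 4 ($108), Ridgeline→Slot 2 ($150); total welfare W = $585.
Nimbus receives Slot 4 at value $108, so the others get W − 108 = $477.
Without Nimbus: best allocation of the remaining 4 bidders over all 5 slots is Iris→Slot 7 ($138), Granite→Slot 4 ($85), Talus→Slot 1 ($148), Ridgeline→Slot 2 ($150), total $521.
VCG payment = (others' best without Nimbus) − (others' welfare with Nimbus) = 521 − 477 = $44.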